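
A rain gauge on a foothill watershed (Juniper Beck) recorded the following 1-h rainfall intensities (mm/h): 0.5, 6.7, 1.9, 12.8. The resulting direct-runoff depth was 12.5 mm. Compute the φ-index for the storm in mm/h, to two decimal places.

φ ≈ 3.50 mm/h

Only the 2 blocks with intensity above φ contribute runoff: 6.7, 12.8 mm/h.
Σ(I−φ)·Δt = d  ⇒  (6.7+12.8 − 2φ)·1 = 12.5
φ = (19.50 − 12.5/1) / 2 = 3.50 mm/h.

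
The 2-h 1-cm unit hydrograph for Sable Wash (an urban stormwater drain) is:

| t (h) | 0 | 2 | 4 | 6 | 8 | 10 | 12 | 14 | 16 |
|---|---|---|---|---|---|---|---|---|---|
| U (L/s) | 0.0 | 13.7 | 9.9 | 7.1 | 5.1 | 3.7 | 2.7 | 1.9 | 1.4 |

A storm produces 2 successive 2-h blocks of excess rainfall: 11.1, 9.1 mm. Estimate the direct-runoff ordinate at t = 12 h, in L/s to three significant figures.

By discrete convolution, Q_j = Σ (P_i / 10 mm) · U_{j−i}.
At t = 12 h (j=6): Q = (11.1/10)·2.7 + (9.1/10)·3.7 = 6.36 L/s.

Q ≈ 6.36 L/s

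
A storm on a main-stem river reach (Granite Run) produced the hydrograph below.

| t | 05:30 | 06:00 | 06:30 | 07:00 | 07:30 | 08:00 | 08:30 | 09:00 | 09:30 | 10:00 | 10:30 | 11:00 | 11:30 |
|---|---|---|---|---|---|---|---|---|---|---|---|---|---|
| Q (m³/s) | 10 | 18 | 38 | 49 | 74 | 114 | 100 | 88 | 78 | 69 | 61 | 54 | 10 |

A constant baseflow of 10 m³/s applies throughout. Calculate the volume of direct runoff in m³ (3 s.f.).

V ≈ 1.14 × 10^6 m³

Direct-runoff ordinates (Q − Q_b): 0.0, 8.0, 28.0, 39.0, 64.0, 104.0, 90.0, 78.0, 68.0, 59.0, 51.0, 44.0, 0.0 m³/s.
ΣQ_DR = 633.0 m³/s.
With Δt = 0.5 h = 1800 s, V = ΣQ_DR · Δt = 633.0 × 1800 = 1.14 × 10^6 m³.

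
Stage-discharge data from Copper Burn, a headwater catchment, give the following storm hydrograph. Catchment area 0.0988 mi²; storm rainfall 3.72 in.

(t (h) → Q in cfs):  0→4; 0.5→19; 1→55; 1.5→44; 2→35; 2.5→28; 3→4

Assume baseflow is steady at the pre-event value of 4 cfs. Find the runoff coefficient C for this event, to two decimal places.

C ≈ 0.34

ΣQ_DR = 161.0 cfs; V = ΣQ_DR·Δt = 2.898 × 10^5 ft³.
Runoff depth d = V / A = 1.263 in.
C = d / P = 1.263 / 3.72 = 0.34.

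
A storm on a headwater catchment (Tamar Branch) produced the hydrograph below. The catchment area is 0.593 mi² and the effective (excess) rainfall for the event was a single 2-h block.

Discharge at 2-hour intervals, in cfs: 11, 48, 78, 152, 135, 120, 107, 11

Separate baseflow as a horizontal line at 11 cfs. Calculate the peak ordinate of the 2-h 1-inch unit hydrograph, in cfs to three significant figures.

U_p ≈ 47.0 cfs

Direct runoff: 0.0, 37.0, 67.0, 141.0, 124.0, 109.0, 96.0, 0.0 cfs; ΣQ_DR = 574.0 cfs, peak = 141.0 cfs.
Runoff depth d = ΣQ_DR·Δt / A = 574.0 × 7200 / (0.593 mi²) = 3.000 in.
The 1-inch UH is the DRH scaled by (1 in)/d, so U_p = 141.0 × 1/3.000 = 47.0 cfs.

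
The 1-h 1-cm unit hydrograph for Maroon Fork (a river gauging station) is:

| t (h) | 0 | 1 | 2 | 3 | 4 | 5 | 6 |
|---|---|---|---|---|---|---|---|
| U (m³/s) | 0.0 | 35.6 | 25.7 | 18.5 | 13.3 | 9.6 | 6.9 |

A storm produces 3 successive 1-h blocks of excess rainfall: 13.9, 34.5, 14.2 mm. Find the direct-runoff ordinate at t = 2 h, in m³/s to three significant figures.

By discrete convolution, Q_j = Σ (P_i / 10 mm) · U_{j−i}.
At t = 2 h (j=2): Q = (13.9/10)·25.7 + (34.5/10)·35.6 + (14.2/10)·0.0 = 159 m³/s.

Q ≈ 159 m³/s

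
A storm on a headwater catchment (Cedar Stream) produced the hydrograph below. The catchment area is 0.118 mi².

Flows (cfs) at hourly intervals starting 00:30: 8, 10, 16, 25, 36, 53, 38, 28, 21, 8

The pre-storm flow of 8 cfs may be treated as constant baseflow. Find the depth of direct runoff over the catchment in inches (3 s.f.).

d ≈ 2.14 in

Direct runoff: 0.0, 2.0, 8.0, 17.0, 28.0, 45.0, 30.0, 20.0, 13.0, 0.0 cfs; ΣQ_DR = 163.0 cfs.
V = ΣQ_DR · Δt = 163.0 × 3600 s = 5.868 × 10^5 ft³.
Over A = 0.118 mi², depth = V / A = 2.14 in.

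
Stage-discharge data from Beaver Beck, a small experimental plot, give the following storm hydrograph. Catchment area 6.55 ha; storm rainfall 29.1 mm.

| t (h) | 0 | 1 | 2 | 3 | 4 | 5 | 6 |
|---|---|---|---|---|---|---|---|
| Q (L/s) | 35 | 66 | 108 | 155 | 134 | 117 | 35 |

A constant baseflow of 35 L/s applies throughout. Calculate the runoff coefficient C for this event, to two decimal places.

C ≈ 0.76

ΣQ_DR = 405.0 L/s; V = ΣQ_DR·Δt = 1.458 × 10^6 L.
Runoff depth d = V / A = 22.26 mm.
C = d / P = 22.26 / 29.1 = 0.76.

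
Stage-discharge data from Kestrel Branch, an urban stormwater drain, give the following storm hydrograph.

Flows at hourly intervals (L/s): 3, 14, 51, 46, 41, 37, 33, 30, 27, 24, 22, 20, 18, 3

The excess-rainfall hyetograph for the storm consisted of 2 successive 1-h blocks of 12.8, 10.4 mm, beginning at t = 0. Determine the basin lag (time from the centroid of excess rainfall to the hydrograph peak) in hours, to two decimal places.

Centroid of excess rainfall: t_c = Σ P_i·t̄_i / ΣP_i = 0.9483 h (block centres at 0.5, 1.5 h).
Hydrograph peak occurs at t = 2 h, so basin lag t_L = 2 − 0.9483 = 1.05 h.

t_L ≈ 1.05 h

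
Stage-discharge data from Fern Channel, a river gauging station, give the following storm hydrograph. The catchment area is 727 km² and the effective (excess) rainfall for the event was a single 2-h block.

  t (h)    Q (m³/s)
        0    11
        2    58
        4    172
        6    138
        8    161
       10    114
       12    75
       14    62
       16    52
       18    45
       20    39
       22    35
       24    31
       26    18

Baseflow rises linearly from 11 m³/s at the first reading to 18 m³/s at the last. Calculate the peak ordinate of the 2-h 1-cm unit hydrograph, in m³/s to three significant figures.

U_p ≈ 200 m³/s

Direct runoff: 0.00, 46.46, 159.92, 125.38, 147.85, 100.31, 60.77, 47.23, 36.69, 29.15, 22.62, 18.08, 13.54, 0.00 m³/s; ΣQ_DR = 808.0 m³/s, peak = 159.92 m³/s.
Runoff depth d = ΣQ_DR·Δt / A = 808.0 × 7200 / (727 km²) = 8.002 mm.
The 1-cm UH is the DRH scaled by (10 mm)/d, so U_p = 159.92 × 10/8.002 = 200 m³/s.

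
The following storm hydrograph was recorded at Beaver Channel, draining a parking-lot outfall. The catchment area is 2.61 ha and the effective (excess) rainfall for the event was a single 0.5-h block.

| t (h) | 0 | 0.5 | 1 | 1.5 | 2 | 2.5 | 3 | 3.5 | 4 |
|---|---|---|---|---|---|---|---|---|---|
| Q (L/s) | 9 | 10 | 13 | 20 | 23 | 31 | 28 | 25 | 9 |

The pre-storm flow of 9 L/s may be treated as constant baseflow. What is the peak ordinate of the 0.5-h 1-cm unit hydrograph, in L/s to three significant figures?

U_p ≈ 36.7 L/s

Direct runoff: 0.0, 1.0, 4.0, 11.0, 14.0, 22.0, 19.0, 16.0, 0.0 L/s; ΣQ_DR = 87.00 L/s, peak = 22.0 L/s.
Runoff depth d = ΣQ_DR·Δt / A = 87.00 × 1800 / (2.61 ha) = 6.000 mm.
The 1-cm UH is the DRH scaled by (10 mm)/d, so U_p = 22.0 × 10/6.000 = 36.7 L/s.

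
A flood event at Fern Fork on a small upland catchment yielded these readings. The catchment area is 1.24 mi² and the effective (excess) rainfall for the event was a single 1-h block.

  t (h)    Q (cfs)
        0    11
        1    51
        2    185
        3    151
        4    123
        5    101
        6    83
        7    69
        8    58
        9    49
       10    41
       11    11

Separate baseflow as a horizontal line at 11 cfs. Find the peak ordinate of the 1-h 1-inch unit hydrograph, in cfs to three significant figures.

U_p ≈ 174 cfs

Direct runoff: 0.0, 40.0, 174.0, 140.0, 112.0, 90.0, 72.0, 58.0, 47.0, 38.0, 30.0, 0.0 cfs; ΣQ_DR = 801.0 cfs, peak = 174.0 cfs.
Runoff depth d = ΣQ_DR·Δt / A = 801.0 × 3600 / (1.24 mi²) = 1.001 in.
The 1-inch UH is the DRH scaled by (1 in)/d, so U_p = 174.0 × 1/1.001 = 174 cfs.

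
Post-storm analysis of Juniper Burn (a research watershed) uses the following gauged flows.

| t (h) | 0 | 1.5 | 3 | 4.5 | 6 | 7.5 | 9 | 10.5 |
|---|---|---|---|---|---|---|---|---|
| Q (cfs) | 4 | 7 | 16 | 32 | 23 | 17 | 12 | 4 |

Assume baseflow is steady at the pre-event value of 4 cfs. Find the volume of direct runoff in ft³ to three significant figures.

Direct-runoff ordinates (Q − Q_b): 0.0, 3.0, 12.0, 28.0, 19.0, 13.0, 8.0, 0.0 cfs.
ΣQ_DR = 83.00 cfs.
With Δt = 1.5 h = 5400 s, V = ΣQ_DR · Δt = 83.00 × 5400 = 4.48 × 10^5 ft³.

V ≈ 4.48 × 10^5 ft³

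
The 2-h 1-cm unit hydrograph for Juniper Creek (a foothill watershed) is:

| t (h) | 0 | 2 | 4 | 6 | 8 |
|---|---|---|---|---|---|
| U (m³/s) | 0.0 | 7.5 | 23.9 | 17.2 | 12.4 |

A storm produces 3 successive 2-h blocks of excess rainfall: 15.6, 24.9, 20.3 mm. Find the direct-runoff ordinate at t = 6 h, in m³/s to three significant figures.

Q ≈ 102 m³/s

By discrete convolution, Q_j = Σ (P_i / 10 mm) · U_{j−i}.
At t = 6 h (j=3): Q = (15.6/10)·17.2 + (24.9/10)·23.9 + (20.3/10)·7.5 = 102 m³/s.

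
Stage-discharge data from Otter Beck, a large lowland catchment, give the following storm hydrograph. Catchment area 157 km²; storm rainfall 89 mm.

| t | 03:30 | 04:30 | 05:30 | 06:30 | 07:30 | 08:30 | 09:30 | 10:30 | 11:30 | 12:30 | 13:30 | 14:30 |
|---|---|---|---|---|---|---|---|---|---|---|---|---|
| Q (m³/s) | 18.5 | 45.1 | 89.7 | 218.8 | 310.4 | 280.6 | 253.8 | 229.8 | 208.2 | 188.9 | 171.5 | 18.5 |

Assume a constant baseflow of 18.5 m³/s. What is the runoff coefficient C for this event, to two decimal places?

ΣQ_DR = 1812 m³/s; V = ΣQ_DR·Δt = 6.522 × 10^6 m³.
Runoff depth d = V / A = 41.54 mm.
C = d / P = 41.54 / 89 = 0.47.

C ≈ 0.47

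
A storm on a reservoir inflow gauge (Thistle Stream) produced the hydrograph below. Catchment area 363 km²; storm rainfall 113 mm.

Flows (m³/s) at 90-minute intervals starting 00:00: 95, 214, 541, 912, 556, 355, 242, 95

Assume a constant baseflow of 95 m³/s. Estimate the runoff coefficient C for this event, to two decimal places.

C ≈ 0.30

ΣQ_DR = 2250 m³/s; V = ΣQ_DR·Δt = 1.215 × 10^7 m³.
Runoff depth d = V / A = 33.47 mm.
C = d / P = 33.47 / 113 = 0.30.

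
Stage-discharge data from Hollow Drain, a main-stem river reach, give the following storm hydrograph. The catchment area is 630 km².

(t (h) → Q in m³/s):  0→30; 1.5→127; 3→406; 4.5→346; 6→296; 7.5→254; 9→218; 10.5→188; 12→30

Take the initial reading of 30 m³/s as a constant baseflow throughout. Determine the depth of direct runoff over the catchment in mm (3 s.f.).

d ≈ 13.9 mm

Direct runoff: 0.0, 97.0, 376.0, 316.0, 266.0, 224.0, 188.0, 158.0, 0.0 m³/s; ΣQ_DR = 1625 m³/s.
V = ΣQ_DR · Δt = 1625 × 5400 s = 8.775 × 10^6 m³.
Over A = 630 km², depth = V / A = 13.9 mm.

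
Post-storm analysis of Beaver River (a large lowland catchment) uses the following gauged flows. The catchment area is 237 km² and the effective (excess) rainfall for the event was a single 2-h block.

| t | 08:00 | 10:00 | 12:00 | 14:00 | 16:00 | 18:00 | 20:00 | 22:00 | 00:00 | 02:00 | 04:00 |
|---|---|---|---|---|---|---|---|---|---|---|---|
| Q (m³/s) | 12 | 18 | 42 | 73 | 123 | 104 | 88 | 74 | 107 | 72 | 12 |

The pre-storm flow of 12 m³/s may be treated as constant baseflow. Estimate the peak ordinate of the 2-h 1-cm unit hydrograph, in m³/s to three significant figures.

U_p ≈ 61.6 m³/s

Direct runoff: 0.0, 6.0, 30.0, 61.0, 111.0, 92.0, 76.0, 62.0, 95.0, 60.0, 0.0 m³/s; ΣQ_DR = 593.0 m³/s, peak = 111.0 m³/s.
Runoff depth d = ΣQ_DR·Δt / A = 593.0 × 7200 / (237 km²) = 18.02 mm.
The 1-cm UH is the DRH scaled by (10 mm)/d, so U_p = 111.0 × 10/18.02 = 61.6 m³/s.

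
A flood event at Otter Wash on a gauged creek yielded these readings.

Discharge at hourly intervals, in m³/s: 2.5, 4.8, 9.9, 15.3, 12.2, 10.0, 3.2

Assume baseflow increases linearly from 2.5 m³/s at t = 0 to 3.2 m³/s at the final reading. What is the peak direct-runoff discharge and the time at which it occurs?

Q_p = 12.45 m³/s at t = 3 h

Subtracting baseflow gives direct-runoff ordinates: 0.00, 2.18, 7.17, 12.45, 9.23, 6.92, 0.00 m³/s.
The maximum is 12.45 m³/s, occurring at the reading for t = 3 h.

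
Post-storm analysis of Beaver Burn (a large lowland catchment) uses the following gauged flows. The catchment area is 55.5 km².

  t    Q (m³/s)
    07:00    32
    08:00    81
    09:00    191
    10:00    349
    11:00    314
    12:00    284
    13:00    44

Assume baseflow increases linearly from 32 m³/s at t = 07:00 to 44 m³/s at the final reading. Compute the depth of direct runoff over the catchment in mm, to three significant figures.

d ≈ 66.7 mm

Direct runoff: 0.00, 47.00, 155.00, 311.00, 274.00, 242.00, 0.00 m³/s; ΣQ_DR = 1029 m³/s.
V = ΣQ_DR · Δt = 1029 × 3600 s = 3.704 × 10^6 m³.
Over A = 55.5 km², depth = V / A = 66.7 mm.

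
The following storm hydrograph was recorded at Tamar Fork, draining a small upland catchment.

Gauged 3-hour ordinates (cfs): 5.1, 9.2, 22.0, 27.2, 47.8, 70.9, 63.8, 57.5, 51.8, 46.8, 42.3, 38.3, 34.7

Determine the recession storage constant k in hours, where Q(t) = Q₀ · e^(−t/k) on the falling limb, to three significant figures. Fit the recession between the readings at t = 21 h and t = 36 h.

On the falling limb, Q drops from 57.5 to 34.7 cfs between t = 21 h and t = 36 h (Δt = 15 h).
k = −Δt / ln(Q₂/Q₁) = −15 / ln(34.7/57.5) = 29.7 h.

k ≈ 29.7 h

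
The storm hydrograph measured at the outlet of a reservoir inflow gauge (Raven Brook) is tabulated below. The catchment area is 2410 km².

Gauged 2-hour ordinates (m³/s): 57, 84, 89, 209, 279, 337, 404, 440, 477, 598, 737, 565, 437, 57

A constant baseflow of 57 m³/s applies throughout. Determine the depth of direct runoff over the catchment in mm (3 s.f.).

Direct runoff: 0.0, 27.0, 32.0, 152.0, 222.0, 280.0, 347.0, 383.0, 420.0, 541.0, 680.0, 508.0, 380.0, 0.0 m³/s; ΣQ_DR = 3972 m³/s.
V = ΣQ_DR · Δt = 3972 × 7200 s = 2.860 × 10^7 m³.
Over A = 2410 km², depth = V / A = 11.9 mm.

d ≈ 11.9 mm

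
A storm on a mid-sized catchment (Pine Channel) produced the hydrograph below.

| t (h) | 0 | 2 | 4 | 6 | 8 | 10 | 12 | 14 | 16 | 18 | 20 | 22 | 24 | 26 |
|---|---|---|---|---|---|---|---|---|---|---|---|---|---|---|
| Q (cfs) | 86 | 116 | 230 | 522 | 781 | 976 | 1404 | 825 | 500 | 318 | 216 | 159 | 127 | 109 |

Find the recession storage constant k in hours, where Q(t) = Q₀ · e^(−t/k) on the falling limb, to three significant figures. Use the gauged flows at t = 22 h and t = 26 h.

k ≈ 10.6 h

On the falling limb, Q drops from 159 to 109 cfs between t = 22 h and t = 26 h (Δt = 4 h).
k = −Δt / ln(Q₂/Q₁) = −4 / ln(109/159) = 10.6 h.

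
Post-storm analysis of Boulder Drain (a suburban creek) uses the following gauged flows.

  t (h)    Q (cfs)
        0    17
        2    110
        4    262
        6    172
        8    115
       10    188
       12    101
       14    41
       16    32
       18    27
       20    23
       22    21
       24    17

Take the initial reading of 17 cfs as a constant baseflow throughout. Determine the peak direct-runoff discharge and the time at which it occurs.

Subtracting baseflow gives direct-runoff ordinates: 0.0, 93.0, 245.0, 155.0, 98.0, 171.0, 84.0, 24.0, 15.0, 10.0, 6.0, 4.0, 0.0 cfs.
The maximum is 245.0 cfs, occurring at the reading for t = 4 h.

Q_p = 245.0 cfs at t = 4 h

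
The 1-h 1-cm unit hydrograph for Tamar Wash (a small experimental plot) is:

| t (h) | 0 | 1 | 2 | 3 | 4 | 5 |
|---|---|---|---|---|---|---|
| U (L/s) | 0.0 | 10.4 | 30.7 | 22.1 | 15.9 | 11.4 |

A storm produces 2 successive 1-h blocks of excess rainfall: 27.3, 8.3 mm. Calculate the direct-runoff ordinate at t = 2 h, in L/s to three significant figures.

Q ≈ 92.4 L/s

By discrete convolution, Q_j = Σ (P_i / 10 mm) · U_{j−i}.
At t = 2 h (j=2): Q = (27.3/10)·30.7 + (8.3/10)·10.4 = 92.4 L/s.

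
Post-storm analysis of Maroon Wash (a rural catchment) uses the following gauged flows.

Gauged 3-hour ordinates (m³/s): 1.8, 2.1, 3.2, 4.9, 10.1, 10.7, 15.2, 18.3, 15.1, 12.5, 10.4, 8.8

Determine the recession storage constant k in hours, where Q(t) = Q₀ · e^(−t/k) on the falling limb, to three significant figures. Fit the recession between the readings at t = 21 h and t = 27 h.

On the falling limb, Q drops from 18.3 to 12.5 m³/s between t = 21 h and t = 27 h (Δt = 6 h).
k = −Δt / ln(Q₂/Q₁) = −6 / ln(12.5/18.3) = 15.7 h.

k ≈ 15.7 h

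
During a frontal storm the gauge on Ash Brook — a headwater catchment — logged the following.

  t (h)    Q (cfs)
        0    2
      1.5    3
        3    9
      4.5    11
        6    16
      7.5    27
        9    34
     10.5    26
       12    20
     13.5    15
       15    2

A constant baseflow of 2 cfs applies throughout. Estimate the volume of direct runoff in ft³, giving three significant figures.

Direct-runoff ordinates (Q − Q_b): 0.0, 1.0, 7.0, 9.0, 14.0, 25.0, 32.0, 24.0, 18.0, 13.0, 0.0 cfs.
ΣQ_DR = 143.0 cfs.
With Δt = 1.5 h = 5400 s, V = ΣQ_DR · Δt = 143.0 × 5400 = 7.72 × 10^5 ft³.

V ≈ 7.72 × 10^5 ft³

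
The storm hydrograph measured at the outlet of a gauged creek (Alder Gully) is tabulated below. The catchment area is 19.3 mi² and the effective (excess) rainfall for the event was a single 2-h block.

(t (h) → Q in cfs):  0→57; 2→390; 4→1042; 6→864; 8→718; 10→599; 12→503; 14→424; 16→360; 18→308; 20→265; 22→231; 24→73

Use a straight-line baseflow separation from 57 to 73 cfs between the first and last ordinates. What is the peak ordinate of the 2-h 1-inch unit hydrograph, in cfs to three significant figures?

Direct runoff: 0.00, 331.67, 982.33, 803.00, 655.67, 535.33, 438.00, 357.67, 292.33, 239.00, 194.67, 159.33, 0.00 cfs; ΣQ_DR = 4989 cfs, peak = 982.33 cfs.
Runoff depth d = ΣQ_DR·Δt / A = 4989 × 7200 / (19.3 mi²) = 0.8011 in.
The 1-inch UH is the DRH scaled by (1 in)/d, so U_p = 982.33 × 1/0.8011 = 1230 cfs.

U_p ≈ 1230 cfs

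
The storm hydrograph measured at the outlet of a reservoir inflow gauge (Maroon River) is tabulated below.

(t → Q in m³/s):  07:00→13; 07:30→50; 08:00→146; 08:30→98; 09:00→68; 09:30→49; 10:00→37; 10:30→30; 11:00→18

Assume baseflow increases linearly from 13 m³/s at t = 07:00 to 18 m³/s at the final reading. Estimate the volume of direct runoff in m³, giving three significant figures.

Direct-runoff ordinates (Q − Q_b): 0.00, 36.38, 131.75, 83.12, 52.50, 32.88, 20.25, 12.62, 0.00 m³/s.
ΣQ_DR = 369.5 m³/s.
With Δt = 0.5 h = 1800 s, V = ΣQ_DR · Δt = 369.5 × 1800 = 6.65 × 10^5 m³.

V ≈ 6.65 × 10^5 m³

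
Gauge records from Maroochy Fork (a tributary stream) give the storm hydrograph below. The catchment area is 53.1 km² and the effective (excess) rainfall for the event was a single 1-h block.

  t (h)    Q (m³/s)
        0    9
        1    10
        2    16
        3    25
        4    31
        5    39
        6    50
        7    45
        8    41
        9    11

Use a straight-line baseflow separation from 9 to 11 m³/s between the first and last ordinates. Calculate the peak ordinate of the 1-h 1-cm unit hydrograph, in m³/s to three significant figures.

U_p ≈ 33.1 m³/s

Direct runoff: 0.00, 0.78, 6.56, 15.33, 21.11, 28.89, 39.67, 34.44, 30.22, 0.00 m³/s; ΣQ_DR = 177.0 m³/s, peak = 39.67 m³/s.
Runoff depth d = ΣQ_DR·Δt / A = 177.0 × 3600 / (53.1 km²) = 12.00 mm.
The 1-cm UH is the DRH scaled by (10 mm)/d, so U_p = 39.67 × 10/12.00 = 33.1 m³/s.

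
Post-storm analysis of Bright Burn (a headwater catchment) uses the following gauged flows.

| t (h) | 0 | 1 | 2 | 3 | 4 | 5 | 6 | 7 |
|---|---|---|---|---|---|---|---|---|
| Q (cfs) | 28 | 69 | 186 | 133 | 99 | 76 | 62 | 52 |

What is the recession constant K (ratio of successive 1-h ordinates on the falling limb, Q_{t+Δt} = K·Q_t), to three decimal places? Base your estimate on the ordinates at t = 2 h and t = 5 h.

K ≈ 0.742

Using the recession-limb readings at t = 2 h and t = 5 h: Q falls from 186 to 76 cfs over 3 intervals.
K = (Q₂/Q₁)^(1/3) = (76/186)^(1/3) = 0.742.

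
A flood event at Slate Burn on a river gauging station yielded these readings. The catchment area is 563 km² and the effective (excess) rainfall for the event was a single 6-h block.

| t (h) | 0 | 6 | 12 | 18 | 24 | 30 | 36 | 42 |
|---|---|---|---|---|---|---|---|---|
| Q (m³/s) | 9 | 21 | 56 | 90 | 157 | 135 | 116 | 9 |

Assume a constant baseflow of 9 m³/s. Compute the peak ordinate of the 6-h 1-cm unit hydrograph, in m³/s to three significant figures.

Direct runoff: 0.0, 12.0, 47.0, 81.0, 148.0, 126.0, 107.0, 0.0 m³/s; ΣQ_DR = 521.0 m³/s, peak = 148.0 m³/s.
Runoff depth d = ΣQ_DR·Δt / A = 521.0 × 21600 / (563 km²) = 19.99 mm.
The 1-cm UH is the DRH scaled by (10 mm)/d, so U_p = 148.0 × 10/19.99 = 74.0 m³/s.

U_p ≈ 74.0 m³/s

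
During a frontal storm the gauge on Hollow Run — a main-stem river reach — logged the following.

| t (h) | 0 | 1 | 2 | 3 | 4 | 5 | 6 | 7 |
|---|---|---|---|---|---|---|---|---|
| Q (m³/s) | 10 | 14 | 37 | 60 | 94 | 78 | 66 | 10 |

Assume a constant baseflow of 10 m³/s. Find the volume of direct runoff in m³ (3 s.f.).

Direct-runoff ordinates (Q − Q_b): 0.0, 4.0, 27.0, 50.0, 84.0, 68.0, 56.0, 0.0 m³/s.
ΣQ_DR = 289.0 m³/s.
With Δt = 1 h = 3600 s, V = ΣQ_DR · Δt = 289.0 × 3600 = 1.04 × 10^6 m³.

V ≈ 1.04 × 10^6 m³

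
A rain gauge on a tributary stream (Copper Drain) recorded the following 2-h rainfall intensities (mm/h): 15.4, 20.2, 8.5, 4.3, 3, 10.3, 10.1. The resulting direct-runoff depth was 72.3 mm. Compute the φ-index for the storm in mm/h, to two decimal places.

φ ≈ 5.67 mm/h

Only the 5 blocks with intensity above φ contribute runoff: 15.4, 20.2, 8.5, 10.3, 10.1 mm/h.
Σ(I−φ)·Δt = d  ⇒  (15.4+20.2+8.5+10.3+10.1 − 5φ)·2 = 72.3
φ = (64.50 − 72.3/2) / 5 = 5.67 mm/h.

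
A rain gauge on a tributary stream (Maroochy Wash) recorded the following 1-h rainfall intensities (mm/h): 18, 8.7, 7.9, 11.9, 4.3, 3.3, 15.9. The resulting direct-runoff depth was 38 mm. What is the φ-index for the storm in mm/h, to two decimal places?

Only the 5 blocks with intensity above φ contribute runoff: 18, 8.7, 7.9, 11.9, 15.9 mm/h.
Σ(I−φ)·Δt = d  ⇒  (18+8.7+7.9+11.9+15.9 − 5φ)·1 = 38
φ = (62.40 − 38/1) / 5 = 4.88 mm/h.

φ ≈ 4.88 mm/h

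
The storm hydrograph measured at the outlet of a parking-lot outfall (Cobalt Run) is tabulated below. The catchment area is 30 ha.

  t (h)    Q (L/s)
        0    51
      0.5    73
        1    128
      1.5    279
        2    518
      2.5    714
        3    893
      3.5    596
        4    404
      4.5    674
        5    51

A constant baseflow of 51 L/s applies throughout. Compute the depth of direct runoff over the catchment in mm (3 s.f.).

d ≈ 22.9 mm

Direct runoff: 0.0, 22.0, 77.0, 228.0, 467.0, 663.0, 842.0, 545.0, 353.0, 623.0, 0.0 L/s; ΣQ_DR = 3820 L/s.
V = ΣQ_DR · Δt = 3820 × 1800 s = 6.876 × 10^6 L.
Over A = 30 ha, depth = V / A = 22.9 mm.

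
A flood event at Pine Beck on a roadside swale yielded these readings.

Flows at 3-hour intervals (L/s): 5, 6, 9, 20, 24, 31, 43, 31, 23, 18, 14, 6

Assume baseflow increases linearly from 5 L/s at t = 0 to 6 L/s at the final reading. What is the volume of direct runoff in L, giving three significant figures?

V ≈ 1.77 × 10^6 L

Direct-runoff ordinates (Q − Q_b): 0.00, 0.91, 3.82, 14.73, 18.64, 25.55, 37.45, 25.36, 17.27, 12.18, 8.09, 0.00 L/s.
ΣQ_DR = 164.0 L/s.
With Δt = 3 h = 10800 s, V = ΣQ_DR · Δt = 164.0 × 10800 = 1.77 × 10^6 L.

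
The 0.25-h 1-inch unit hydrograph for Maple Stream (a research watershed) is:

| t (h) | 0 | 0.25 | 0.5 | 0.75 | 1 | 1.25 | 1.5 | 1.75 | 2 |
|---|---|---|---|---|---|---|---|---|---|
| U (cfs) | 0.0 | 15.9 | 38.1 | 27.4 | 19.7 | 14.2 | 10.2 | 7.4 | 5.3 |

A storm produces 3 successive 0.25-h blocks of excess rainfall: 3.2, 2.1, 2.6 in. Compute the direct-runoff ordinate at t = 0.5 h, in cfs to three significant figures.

Q ≈ 155 cfs

By discrete convolution, Q_j = Σ (P_i / 1 in) · U_{j−i}.
At t = 0.5 h (j=2): Q = (3.2/1)·38.1 + (2.1/1)·15.9 + (2.6/1)·0.0 = 155 cfs.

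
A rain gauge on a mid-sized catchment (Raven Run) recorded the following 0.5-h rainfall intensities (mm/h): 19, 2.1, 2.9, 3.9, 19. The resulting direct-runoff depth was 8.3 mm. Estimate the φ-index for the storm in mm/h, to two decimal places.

Only the 2 blocks with intensity above φ contribute runoff: 19, 19 mm/h.
Σ(I−φ)·Δt = d  ⇒  (19+19 − 2φ)·0.5 = 8.3
φ = (38.00 − 8.3/0.5) / 2 = 10.70 mm/h.

φ ≈ 10.70 mm/h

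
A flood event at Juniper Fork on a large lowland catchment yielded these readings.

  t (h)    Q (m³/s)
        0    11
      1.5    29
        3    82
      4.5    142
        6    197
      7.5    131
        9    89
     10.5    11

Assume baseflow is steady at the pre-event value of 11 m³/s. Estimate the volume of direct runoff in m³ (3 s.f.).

V ≈ 3.26 × 10^6 m³

Direct-runoff ordinates (Q − Q_b): 0.0, 18.0, 71.0, 131.0, 186.0, 120.0, 78.0, 0.0 m³/s.
ΣQ_DR = 604.0 m³/s.
With Δt = 1.5 h = 5400 s, V = ΣQ_DR · Δt = 604.0 × 5400 = 3.26 × 10^6 m³.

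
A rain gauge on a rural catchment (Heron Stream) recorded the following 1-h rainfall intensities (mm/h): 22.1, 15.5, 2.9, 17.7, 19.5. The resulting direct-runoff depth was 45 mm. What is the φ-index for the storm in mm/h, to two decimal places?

φ ≈ 7.45 mm/h

Only the 4 blocks with intensity above φ contribute runoff: 22.1, 15.5, 17.7, 19.5 mm/h.
Σ(I−φ)·Δt = d  ⇒  (22.1+15.5+17.7+19.5 − 4φ)·1 = 45
φ = (74.80 − 45/1) / 4 = 7.45 mm/h.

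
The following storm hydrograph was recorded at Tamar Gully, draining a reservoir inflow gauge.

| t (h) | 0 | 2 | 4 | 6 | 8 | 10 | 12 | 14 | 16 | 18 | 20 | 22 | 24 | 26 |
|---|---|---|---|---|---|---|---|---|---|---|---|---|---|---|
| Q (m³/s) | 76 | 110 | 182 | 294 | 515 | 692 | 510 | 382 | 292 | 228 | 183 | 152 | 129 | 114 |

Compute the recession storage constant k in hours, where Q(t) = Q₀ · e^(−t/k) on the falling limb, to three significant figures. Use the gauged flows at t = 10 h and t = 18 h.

On the falling limb, Q drops from 692 to 228 m³/s between t = 10 h and t = 18 h (Δt = 8 h).
k = −Δt / ln(Q₂/Q₁) = −8 / ln(228/692) = 7.21 h.

k ≈ 7.21 h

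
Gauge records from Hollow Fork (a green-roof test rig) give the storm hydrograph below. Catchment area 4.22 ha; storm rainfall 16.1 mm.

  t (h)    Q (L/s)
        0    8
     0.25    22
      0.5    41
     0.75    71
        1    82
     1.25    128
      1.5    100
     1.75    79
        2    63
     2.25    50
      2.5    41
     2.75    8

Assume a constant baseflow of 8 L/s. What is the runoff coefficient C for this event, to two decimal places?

C ≈ 0.79

ΣQ_DR = 597.0 L/s; V = ΣQ_DR·Δt = 5.373 × 10^5 L.
Runoff depth d = V / A = 12.73 mm.
C = d / P = 12.73 / 16.1 = 0.79.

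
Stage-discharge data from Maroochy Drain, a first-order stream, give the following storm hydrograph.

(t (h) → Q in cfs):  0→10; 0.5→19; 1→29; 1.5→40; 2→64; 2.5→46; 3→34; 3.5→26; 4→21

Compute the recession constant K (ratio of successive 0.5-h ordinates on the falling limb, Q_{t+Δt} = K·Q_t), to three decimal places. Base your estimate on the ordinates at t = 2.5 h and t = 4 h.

Using the recession-limb readings at t = 2.5 h and t = 4 h: Q falls from 46 to 21 cfs over 3 intervals.
K = (Q₂/Q₁)^(1/3) = (21/46)^(1/3) = 0.770.

K ≈ 0.770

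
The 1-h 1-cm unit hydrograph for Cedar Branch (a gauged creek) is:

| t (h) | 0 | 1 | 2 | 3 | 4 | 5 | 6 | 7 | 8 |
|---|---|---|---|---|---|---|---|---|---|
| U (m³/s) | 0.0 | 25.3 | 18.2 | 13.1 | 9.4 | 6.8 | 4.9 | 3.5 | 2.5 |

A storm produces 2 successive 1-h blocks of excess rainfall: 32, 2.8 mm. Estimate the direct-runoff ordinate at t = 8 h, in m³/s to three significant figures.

Q ≈ 8.98 m³/s

By discrete convolution, Q_j = Σ (P_i / 10 mm) · U_{j−i}.
At t = 8 h (j=8): Q = (32/10)·2.5 + (2.8/10)·3.5 = 8.98 m³/s.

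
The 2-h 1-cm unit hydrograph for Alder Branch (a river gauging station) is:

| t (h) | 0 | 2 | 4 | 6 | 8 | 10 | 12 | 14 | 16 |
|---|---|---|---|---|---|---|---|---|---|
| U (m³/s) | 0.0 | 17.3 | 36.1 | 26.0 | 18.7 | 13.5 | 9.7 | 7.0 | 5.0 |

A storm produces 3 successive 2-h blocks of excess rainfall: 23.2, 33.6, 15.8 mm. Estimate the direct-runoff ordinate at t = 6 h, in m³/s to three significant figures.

Q ≈ 209 m³/s

By discrete convolution, Q_j = Σ (P_i / 10 mm) · U_{j−i}.
At t = 6 h (j=3): Q = (23.2/10)·26.0 + (33.6/10)·36.1 + (15.8/10)·17.3 = 209 m³/s.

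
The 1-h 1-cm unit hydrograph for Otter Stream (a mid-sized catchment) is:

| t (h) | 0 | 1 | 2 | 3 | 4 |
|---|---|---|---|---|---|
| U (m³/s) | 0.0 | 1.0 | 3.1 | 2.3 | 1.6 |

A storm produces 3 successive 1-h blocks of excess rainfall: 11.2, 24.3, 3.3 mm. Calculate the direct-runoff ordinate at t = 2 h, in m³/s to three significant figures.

Q ≈ 5.90 m³/s

By discrete convolution, Q_j = Σ (P_i / 10 mm) · U_{j−i}.
At t = 2 h (j=2): Q = (11.2/10)·3.1 + (24.3/10)·1.0 + (3.3/10)·0.0 = 5.90 m³/s.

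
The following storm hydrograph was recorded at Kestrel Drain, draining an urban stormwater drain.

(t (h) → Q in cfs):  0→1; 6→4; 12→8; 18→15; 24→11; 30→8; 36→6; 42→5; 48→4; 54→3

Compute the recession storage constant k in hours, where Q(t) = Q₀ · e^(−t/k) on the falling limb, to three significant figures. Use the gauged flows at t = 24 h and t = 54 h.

k ≈ 23.1 h

On the falling limb, Q drops from 11 to 3 cfs between t = 24 h and t = 54 h (Δt = 30 h).
k = −Δt / ln(Q₂/Q₁) = −30 / ln(3/11) = 23.1 h.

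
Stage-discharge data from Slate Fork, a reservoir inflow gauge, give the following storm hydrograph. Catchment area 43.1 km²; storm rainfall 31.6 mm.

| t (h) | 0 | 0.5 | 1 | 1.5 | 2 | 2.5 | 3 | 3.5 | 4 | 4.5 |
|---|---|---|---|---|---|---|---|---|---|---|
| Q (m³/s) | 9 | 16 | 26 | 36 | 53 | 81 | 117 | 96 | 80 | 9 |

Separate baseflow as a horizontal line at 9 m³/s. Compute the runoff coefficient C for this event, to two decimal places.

C ≈ 0.57

ΣQ_DR = 433.0 m³/s; V = ΣQ_DR·Δt = 7.794 × 10^5 m³.
Runoff depth d = V / A = 18.08 mm.
C = d / P = 18.08 / 31.6 = 0.57.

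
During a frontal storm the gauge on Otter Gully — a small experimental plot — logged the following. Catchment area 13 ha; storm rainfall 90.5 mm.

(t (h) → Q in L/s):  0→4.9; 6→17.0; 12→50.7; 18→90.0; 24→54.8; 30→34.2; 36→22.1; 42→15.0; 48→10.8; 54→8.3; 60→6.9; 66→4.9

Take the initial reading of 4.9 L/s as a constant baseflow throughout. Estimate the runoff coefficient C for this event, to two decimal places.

ΣQ_DR = 260.8 L/s; V = ΣQ_DR·Δt = 5.633 × 10^6 L.
Runoff depth d = V / A = 43.33 mm.
C = d / P = 43.33 / 90.5 = 0.48.

C ≈ 0.48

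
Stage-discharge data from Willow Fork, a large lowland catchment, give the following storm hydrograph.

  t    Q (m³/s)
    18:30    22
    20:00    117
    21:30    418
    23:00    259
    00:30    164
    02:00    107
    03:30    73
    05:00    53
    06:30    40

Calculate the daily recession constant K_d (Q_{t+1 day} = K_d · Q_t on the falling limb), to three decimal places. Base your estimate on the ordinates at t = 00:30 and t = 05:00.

Between t = 00:30 and t = 05:00 the flow falls from 164 to 53 m³/s over 3×1.5 h = 4.5 h.
Per-interval ratio K = (53/164)^(1/3) = 0.6862; K_d = K^(24/1.5) = 0.002.

K_d ≈ 0.002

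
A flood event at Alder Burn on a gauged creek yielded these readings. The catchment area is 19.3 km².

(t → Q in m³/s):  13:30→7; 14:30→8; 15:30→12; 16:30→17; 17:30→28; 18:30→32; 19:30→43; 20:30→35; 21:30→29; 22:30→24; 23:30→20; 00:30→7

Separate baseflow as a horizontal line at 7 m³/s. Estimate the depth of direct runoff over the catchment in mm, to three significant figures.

Direct runoff: 0.0, 1.0, 5.0, 10.0, 21.0, 25.0, 36.0, 28.0, 22.0, 17.0, 13.0, 0.0 m³/s; ΣQ_DR = 178.0 m³/s.
V = ΣQ_DR · Δt = 178.0 × 3600 s = 6.408 × 10^5 m³.
Over A = 19.3 km², depth = V / A = 33.2 mm.

d ≈ 33.2 mm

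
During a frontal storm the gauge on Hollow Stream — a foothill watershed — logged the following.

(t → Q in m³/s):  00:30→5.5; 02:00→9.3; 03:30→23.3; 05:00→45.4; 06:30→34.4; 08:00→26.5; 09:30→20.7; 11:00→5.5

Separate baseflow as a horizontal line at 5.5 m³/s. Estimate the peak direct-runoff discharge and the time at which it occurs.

Subtracting baseflow gives direct-runoff ordinates: 0.0, 3.8, 17.8, 39.9, 28.9, 21.0, 15.2, 0.0 m³/s.
The maximum is 39.9 m³/s, occurring at the reading for t = 05:00.

Q_p = 39.9 m³/s at t = 05:00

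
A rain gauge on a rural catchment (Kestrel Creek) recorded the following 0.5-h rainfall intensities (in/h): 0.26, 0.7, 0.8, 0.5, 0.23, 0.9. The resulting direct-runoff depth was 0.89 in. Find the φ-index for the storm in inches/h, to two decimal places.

Only the 4 blocks with intensity above φ contribute runoff: 0.7, 0.8, 0.5, 0.9 in/h.
Σ(I−φ)·Δt = d  ⇒  (0.7+0.8+0.5+0.9 − 4φ)·0.5 = 0.89
φ = (2.900 − 0.89/0.5) / 4 = 0.28 in/h.

φ ≈ 0.28 in/h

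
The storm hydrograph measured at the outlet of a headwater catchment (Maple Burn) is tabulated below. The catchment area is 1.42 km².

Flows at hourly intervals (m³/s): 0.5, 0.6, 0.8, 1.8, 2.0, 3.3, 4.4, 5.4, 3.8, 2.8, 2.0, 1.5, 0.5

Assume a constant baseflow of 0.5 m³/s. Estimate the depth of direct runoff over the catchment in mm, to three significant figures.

Direct runoff: 0.0, 0.1, 0.3, 1.3, 1.5, 2.8, 3.9, 4.9, 3.3, 2.3, 1.5, 1.0, 0.0 m³/s; ΣQ_DR = 22.90 m³/s.
V = ΣQ_DR · Δt = 22.90 × 3600 s = 82440 m³.
Over A = 1.42 km², depth = V / A = 58.1 mm.

d ≈ 58.1 mm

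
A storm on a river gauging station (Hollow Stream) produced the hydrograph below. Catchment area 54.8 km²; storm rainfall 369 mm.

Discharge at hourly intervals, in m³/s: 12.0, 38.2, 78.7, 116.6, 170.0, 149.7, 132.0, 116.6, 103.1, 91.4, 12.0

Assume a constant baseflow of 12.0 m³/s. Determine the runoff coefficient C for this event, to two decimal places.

ΣQ_DR = 888.3 m³/s; V = ΣQ_DR·Δt = 3.198 × 10^6 m³.
Runoff depth d = V / A = 58.36 mm.
C = d / P = 58.36 / 369 = 0.16.

C ≈ 0.16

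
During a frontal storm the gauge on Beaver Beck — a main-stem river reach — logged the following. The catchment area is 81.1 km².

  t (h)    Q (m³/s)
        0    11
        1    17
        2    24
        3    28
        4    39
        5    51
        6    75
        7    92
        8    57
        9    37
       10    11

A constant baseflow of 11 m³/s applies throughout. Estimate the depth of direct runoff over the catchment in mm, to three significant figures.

d ≈ 14.2 mm

Direct runoff: 0.0, 6.0, 13.0, 17.0, 28.0, 40.0, 64.0, 81.0, 46.0, 26.0, 0.0 m³/s; ΣQ_DR = 321.0 m³/s.
V = ΣQ_DR · Δt = 321.0 × 3600 s = 1.156 × 10^6 m³.
Over A = 81.1 km², depth = V / A = 14.2 mm.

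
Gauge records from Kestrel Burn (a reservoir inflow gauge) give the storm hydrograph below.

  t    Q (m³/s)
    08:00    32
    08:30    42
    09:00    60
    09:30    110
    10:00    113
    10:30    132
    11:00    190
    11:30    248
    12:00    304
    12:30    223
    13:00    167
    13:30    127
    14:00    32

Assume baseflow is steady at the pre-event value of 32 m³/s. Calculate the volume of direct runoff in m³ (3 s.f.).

Direct-runoff ordinates (Q − Q_b): 0.0, 10.0, 28.0, 78.0, 81.0, 100.0, 158.0, 216.0, 272.0, 191.0, 135.0, 95.0, 0.0 m³/s.
ΣQ_DR = 1364 m³/s.
With Δt = 0.5 h = 1800 s, V = ΣQ_DR · Δt = 1364 × 1800 = 2.46 × 10^6 m³.

V ≈ 2.46 × 10^6 m³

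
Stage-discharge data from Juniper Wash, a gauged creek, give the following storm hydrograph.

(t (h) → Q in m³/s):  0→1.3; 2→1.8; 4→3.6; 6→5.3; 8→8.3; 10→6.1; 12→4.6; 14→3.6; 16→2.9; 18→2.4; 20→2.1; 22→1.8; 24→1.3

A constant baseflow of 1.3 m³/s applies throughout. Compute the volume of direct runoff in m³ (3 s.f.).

Direct-runoff ordinates (Q − Q_b): 0.0, 0.5, 2.3, 4.0, 7.0, 4.8, 3.3, 2.3, 1.6, 1.1, 0.8, 0.5, 0.0 m³/s.
ΣQ_DR = 28.20 m³/s.
With Δt = 2 h = 7200 s, V = ΣQ_DR · Δt = 28.20 × 7200 = 2.03 × 10^5 m³.

V ≈ 2.03 × 10^5 m³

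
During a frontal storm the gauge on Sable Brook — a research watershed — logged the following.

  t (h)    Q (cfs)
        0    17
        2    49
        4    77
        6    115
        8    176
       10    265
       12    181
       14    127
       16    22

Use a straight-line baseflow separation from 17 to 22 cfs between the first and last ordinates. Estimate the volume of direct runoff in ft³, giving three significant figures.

V ≈ 6.15 × 10^6 ft³

Direct-runoff ordinates (Q − Q_b): 0.00, 31.38, 58.75, 96.12, 156.50, 244.88, 160.25, 105.62, 0.00 cfs.
ΣQ_DR = 853.5 cfs.
With Δt = 2 h = 7200 s, V = ΣQ_DR · Δt = 853.5 × 7200 = 6.15 × 10^6 ft³.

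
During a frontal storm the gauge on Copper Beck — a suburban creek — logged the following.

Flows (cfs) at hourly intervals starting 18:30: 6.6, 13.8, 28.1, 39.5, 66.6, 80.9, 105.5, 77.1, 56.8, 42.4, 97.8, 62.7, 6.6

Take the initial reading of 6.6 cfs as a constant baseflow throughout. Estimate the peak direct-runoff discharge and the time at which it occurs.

Q_p = 98.9 cfs at t = 00:30

Subtracting baseflow gives direct-runoff ordinates: 0.0, 7.2, 21.5, 32.9, 60.0, 74.3, 98.9, 70.5, 50.2, 35.8, 91.2, 56.1, 0.0 cfs.
The maximum is 98.9 cfs, occurring at the reading for t = 00:30.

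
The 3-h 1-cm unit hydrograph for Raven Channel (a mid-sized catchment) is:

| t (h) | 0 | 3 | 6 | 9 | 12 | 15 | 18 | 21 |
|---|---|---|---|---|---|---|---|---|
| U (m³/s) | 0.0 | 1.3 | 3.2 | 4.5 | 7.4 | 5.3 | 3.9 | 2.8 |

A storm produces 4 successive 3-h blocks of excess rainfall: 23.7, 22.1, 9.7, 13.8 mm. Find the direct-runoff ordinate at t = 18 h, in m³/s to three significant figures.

Q ≈ 34.3 m³/s

By discrete convolution, Q_j = Σ (P_i / 10 mm) · U_{j−i}.
At t = 18 h (j=6): Q = (23.7/10)·3.9 + (22.1/10)·5.3 + (9.7/10)·7.4 + (13.8/10)·4.5 = 34.3 m³/s.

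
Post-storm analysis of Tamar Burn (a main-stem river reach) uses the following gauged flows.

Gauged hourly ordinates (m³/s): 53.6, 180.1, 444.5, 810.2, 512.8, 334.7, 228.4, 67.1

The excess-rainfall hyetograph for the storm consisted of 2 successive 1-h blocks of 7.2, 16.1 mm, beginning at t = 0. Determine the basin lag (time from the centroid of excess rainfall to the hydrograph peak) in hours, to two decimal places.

Centroid of excess rainfall: t_c = Σ P_i·t̄_i / ΣP_i = 1.1910 h (block centres at 0.5, 1.5 h).
Hydrograph peak occurs at t = 3 h, so basin lag t_L = 3 − 1.1910 = 1.81 h.

t_L ≈ 1.81 h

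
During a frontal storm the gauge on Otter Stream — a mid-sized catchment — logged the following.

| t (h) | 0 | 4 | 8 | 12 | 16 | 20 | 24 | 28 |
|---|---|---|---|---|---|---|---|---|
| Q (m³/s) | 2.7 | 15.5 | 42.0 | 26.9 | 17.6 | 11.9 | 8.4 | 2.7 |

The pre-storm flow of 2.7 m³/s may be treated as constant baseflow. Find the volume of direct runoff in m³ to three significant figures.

V ≈ 1.53 × 10^6 m³

Direct-runoff ordinates (Q − Q_b): 0.0, 12.8, 39.3, 24.2, 14.9, 9.2, 5.7, 0.0 m³/s.
ΣQ_DR = 106.1 m³/s.
With Δt = 4 h = 14400 s, V = ΣQ_DR · Δt = 106.1 × 14400 = 1.53 × 10^6 m³.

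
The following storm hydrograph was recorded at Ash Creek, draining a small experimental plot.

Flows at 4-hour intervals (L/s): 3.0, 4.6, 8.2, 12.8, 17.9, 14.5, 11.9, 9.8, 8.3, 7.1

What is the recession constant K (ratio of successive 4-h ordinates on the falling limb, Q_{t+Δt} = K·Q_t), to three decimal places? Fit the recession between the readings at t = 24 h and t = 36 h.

K ≈ 0.842

Using the recession-limb readings at t = 24 h and t = 36 h: Q falls from 11.9 to 7.1 L/s over 3 intervals.
K = (Q₂/Q₁)^(1/3) = (7.1/11.9)^(1/3) = 0.842.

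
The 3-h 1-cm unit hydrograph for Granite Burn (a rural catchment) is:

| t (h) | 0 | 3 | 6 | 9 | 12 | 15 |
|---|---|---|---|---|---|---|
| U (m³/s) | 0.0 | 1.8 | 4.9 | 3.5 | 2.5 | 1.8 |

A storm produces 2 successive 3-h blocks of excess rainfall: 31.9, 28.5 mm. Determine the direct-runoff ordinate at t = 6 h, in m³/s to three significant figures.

Q ≈ 20.8 m³/s

By discrete convolution, Q_j = Σ (P_i / 10 mm) · U_{j−i}.
At t = 6 h (j=2): Q = (31.9/10)·4.9 + (28.5/10)·1.8 = 20.8 m³/s.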